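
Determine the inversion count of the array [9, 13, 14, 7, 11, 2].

Finding inversions in [9, 13, 14, 7, 11, 2]:

(0, 3): arr[0]=9 > arr[3]=7
(0, 5): arr[0]=9 > arr[5]=2
(1, 3): arr[1]=13 > arr[3]=7
(1, 4): arr[1]=13 > arr[4]=11
(1, 5): arr[1]=13 > arr[5]=2
(2, 3): arr[2]=14 > arr[3]=7
(2, 4): arr[2]=14 > arr[4]=11
(2, 5): arr[2]=14 > arr[5]=2
(3, 5): arr[3]=7 > arr[5]=2
(4, 5): arr[4]=11 > arr[5]=2

Total inversions: 10

The array has 10 inversion(s): (0,3), (0,5), (1,3), (1,4), (1,5), (2,3), (2,4), (2,5), (3,5), (4,5). Each pair (i,j) satisfies i < j and arr[i] > arr[j].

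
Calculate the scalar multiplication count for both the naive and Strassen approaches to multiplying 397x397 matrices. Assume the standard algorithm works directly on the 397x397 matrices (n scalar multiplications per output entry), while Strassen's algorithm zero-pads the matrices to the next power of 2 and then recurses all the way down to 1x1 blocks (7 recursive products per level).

Matrix multiplication for 397x397 matrices:

Strassen's algorithm requires power-of-2 dimensions. Pad 397x397 to 512x512 (next power of 2).

Standard algorithm: 397^3 = 62570773 multiplications
Strassen's algorithm: 7^(log2(512)) = 7^9 = 40353607 multiplications
Savings: 62570773 - 40353607 = 22217166 multiplications

Standard: 62570773 multiplications (397^3). Strassen: 40353607 multiplications (7^9, after padding to 512x512). Strassen reduces 8 recursive multiplications to 7 at each level.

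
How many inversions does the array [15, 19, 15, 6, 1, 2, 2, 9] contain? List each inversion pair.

Finding inversions in [15, 19, 15, 6, 1, 2, 2, 9]:

(0, 3): arr[0]=15 > arr[3]=6
(0, 4): arr[0]=15 > arr[4]=1
(0, 5): arr[0]=15 > arr[5]=2
(0, 6): arr[0]=15 > arr[6]=2
(0, 7): arr[0]=15 > arr[7]=9
(1, 2): arr[1]=19 > arr[2]=15
(1, 3): arr[1]=19 > arr[3]=6
(1, 4): arr[1]=19 > arr[4]=1
(1, 5): arr[1]=19 > arr[5]=2
(1, 6): arr[1]=19 > arr[6]=2
(1, 7): arr[1]=19 > arr[7]=9
(2, 3): arr[2]=15 > arr[3]=6
(2, 4): arr[2]=15 > arr[4]=1
(2, 5): arr[2]=15 > arr[5]=2
(2, 6): arr[2]=15 > arr[6]=2
(2, 7): arr[2]=15 > arr[7]=9
(3, 4): arr[3]=6 > arr[4]=1
(3, 5): arr[3]=6 > arr[5]=2
(3, 6): arr[3]=6 > arr[6]=2

Total inversions: 19

The array has 19 inversion(s): (0,3), (0,4), (0,5), (0,6), (0,7), (1,2), (1,3), (1,4), (1,5), (1,6), (1,7), (2,3), (2,4), (2,5), (2,6), (2,7), (3,4), (3,5), (3,6). Each pair (i,j) satisfies i < j and arr[i] > arr[j].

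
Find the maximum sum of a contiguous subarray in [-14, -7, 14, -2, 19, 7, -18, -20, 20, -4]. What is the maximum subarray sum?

Using Kadane's algorithm on [-14, -7, 14, -2, 19, 7, -18, -20, 20, -4]:

Scanning through the array:
Position 1 (value -7): max_ending_here = -7, max_so_far = -7
Position 2 (value 14): max_ending_here = 14, max_so_far = 14
Position 3 (value -2): max_ending_here = 12, max_so_far = 14
Position 4 (value 19): max_ending_here = 31, max_so_far = 31
Position 5 (value 7): max_ending_here = 38, max_so_far = 38
Position 6 (value -18): max_ending_here = 20, max_so_far = 38
Position 7 (value -20): max_ending_here = 0, max_so_far = 38
Position 8 (value 20): max_ending_here = 20, max_so_far = 38
Position 9 (value -4): max_ending_here = 16, max_so_far = 38

Maximum subarray: [14, -2, 19, 7]
Maximum sum: 38

The maximum subarray is [14, -2, 19, 7] with sum 38. This subarray runs from index 2 to index 5.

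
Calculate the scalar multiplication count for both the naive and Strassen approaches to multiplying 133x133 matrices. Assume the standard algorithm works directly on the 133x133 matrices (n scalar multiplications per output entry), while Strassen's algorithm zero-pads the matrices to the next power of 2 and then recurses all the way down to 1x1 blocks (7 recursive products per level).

Matrix multiplication for 133x133 matrices:

Strassen's algorithm requires power-of-2 dimensions. Pad 133x133 to 256x256 (next power of 2).

Standard algorithm: 133^3 = 2352637 multiplications
Strassen's algorithm: 7^(log2(256)) = 7^8 = 5764801 multiplications
Difference: 2352637 - 5764801 = -3412164 (Strassen uses MORE here due to padding overhead — for small or just-over-power-of-2 n, padding can outweigh the per-level savings)

Standard: 2352637 multiplications (133^3). Strassen: 5764801 multiplications (7^8, after padding to 256x256). Strassen reduces 8 recursive multiplications to 7 at each level.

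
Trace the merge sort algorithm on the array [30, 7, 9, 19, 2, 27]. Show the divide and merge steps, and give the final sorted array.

Merge sort trace:

Split: [30, 7, 9, 19, 2, 27] -> [30, 7, 9] and [19, 2, 27]
  Split: [30, 7, 9] -> [30] and [7, 9]
    Split: [7, 9] -> [7] and [9]
    Merge: [7] + [9] -> [7, 9]
  Merge: [30] + [7, 9] -> [7, 9, 30]
  Split: [19, 2, 27] -> [19] and [2, 27]
    Split: [2, 27] -> [2] and [27]
    Merge: [2] + [27] -> [2, 27]
  Merge: [19] + [2, 27] -> [2, 19, 27]
Merge: [7, 9, 30] + [2, 19, 27] -> [2, 7, 9, 19, 27, 30]

Final sorted array: [2, 7, 9, 19, 27, 30]

The merge sort proceeds by recursively splitting the array and merging sorted halves.
After all merges, the sorted array is [2, 7, 9, 19, 27, 30].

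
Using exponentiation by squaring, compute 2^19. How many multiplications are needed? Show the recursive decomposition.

Computing 2^19 by squaring (build up from 2^1; each line after the first costs one multiplication):

2^1 = 2
2^2 = (2^1)^2 = 2^2 = 4
2^4 = (2^2)^2 = 4^2 = 16
2^8 = (2^4)^2 = 16^2 = 256
2^9 = 2 * 2^8 = 2 * 256 = 512
2^18 = (2^9)^2 = 512^2 = 262144
2^19 = 2 * 2^18 = 2 * 262144 = 524288

Result: 524288
Multiplications needed: 6 (6 lines after 2^1)

2^19 = 524288. Using exponentiation by squaring, this requires 6 multiplications. The key idea: if the exponent is even, square the half-power; if odd, multiply by the base once.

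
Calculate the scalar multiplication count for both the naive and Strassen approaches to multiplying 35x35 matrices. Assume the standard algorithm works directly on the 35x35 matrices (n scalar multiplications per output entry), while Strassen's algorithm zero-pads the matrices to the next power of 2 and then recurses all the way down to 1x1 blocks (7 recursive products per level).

Matrix multiplication for 35x35 matrices:

Strassen's algorithm requires power-of-2 dimensions. Pad 35x35 to 64x64 (next power of 2).

Standard algorithm: 35^3 = 42875 multiplications
Strassen's algorithm: 7^(log2(64)) = 7^6 = 117649 multiplications
Difference: 42875 - 117649 = -74774 (Strassen uses MORE here due to padding overhead — for small or just-over-power-of-2 n, padding can outweigh the per-level savings)

Standard: 42875 multiplications (35^3). Strassen: 117649 multiplications (7^6, after padding to 64x64). Strassen reduces 8 recursive multiplications to 7 at each level.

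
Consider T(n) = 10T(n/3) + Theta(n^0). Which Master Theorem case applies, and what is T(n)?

Master Theorem for T(n) = 10T(n/3) + O(n^0):

a = 10, b = 3, c = 0
log_b(a) = log_3(10) = 2.0959

Case 1: c = 0 < log_3(10) = 2.0959
T(n) = O(n^(log_3 10))

For T(n) = 10T(n/3) + O(n^0): log_3(10) = 2.0959. This is Case 1 of the Master Theorem (c < log_b(a), work dominated by leaves), giving O(n^(log_3 10)).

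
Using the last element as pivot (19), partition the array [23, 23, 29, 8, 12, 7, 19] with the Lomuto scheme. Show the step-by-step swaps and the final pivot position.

Lomuto partition with pivot = 19:

Initial array: [23, 23, 29, 8, 12, 7, 19]

arr[0]=23 > 19: no swap
arr[1]=23 > 19: no swap
arr[2]=29 > 19: no swap
arr[3]=8 <= 19: swap with position 0, array becomes [8, 23, 29, 23, 12, 7, 19]
arr[4]=12 <= 19: swap with position 1, array becomes [8, 12, 29, 23, 23, 7, 19]
arr[5]=7 <= 19: swap with position 2, array becomes [8, 12, 7, 23, 23, 29, 19]

Place pivot at position 3: [8, 12, 7, 19, 23, 29, 23]
Pivot position: 3

After partitioning with pivot 19, the array becomes [8, 12, 7, 19, 23, 29, 23]. The pivot is placed at index 3. All elements to the left of the pivot are <= 19, and all elements to the right are > 19.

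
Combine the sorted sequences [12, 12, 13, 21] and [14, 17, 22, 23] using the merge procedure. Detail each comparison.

Merging process:

Compare 12 vs 14: take 12 from left. Merged: [12]
Compare 12 vs 14: take 12 from left. Merged: [12, 12]
Compare 13 vs 14: take 13 from left. Merged: [12, 12, 13]
Compare 21 vs 14: take 14 from right. Merged: [12, 12, 13, 14]
Compare 21 vs 17: take 17 from right. Merged: [12, 12, 13, 14, 17]
Compare 21 vs 22: take 21 from left. Merged: [12, 12, 13, 14, 17, 21]
Append remaining from right: [22, 23]. Merged: [12, 12, 13, 14, 17, 21, 22, 23]

Final merged array: [12, 12, 13, 14, 17, 21, 22, 23]
Total comparisons: 6

The merged array is [12, 12, 13, 14, 17, 21, 22, 23], requiring 6 comparisons. The merge step runs in O(n) time where n is the total number of elements.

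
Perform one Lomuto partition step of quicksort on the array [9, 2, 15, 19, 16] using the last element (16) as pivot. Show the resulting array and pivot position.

Lomuto partition with pivot = 16:

Initial array: [9, 2, 15, 19, 16]

arr[0]=9 <= 16: swap with position 0, array becomes [9, 2, 15, 19, 16]
arr[1]=2 <= 16: swap with position 1, array becomes [9, 2, 15, 19, 16]
arr[2]=15 <= 16: swap with position 2, array becomes [9, 2, 15, 19, 16]
arr[3]=19 > 16: no swap

Place pivot at position 3: [9, 2, 15, 16, 19]
Pivot position: 3

After partitioning with pivot 16, the array becomes [9, 2, 15, 16, 19]. The pivot is placed at index 3. All elements to the left of the pivot are <= 16, and all elements to the right are > 16.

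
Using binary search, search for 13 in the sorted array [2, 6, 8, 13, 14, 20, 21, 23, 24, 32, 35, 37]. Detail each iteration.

Binary search for 13 in [2, 6, 8, 13, 14, 20, 21, 23, 24, 32, 35, 37]:

lo=0, hi=11, mid=5, arr[mid]=20 -> 20 > 13, search left half
lo=0, hi=4, mid=2, arr[mid]=8 -> 8 < 13, search right half
lo=3, hi=4, mid=3, arr[mid]=13 -> Found target at index 3!

Binary search finds 13 at index 3 after 3 comparisons. The search repeatedly halves the search space by comparing with the middle element.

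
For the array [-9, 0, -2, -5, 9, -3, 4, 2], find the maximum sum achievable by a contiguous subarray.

Using Kadane's algorithm on [-9, 0, -2, -5, 9, -3, 4, 2]:

Scanning through the array:
Position 1 (value 0): max_ending_here = 0, max_so_far = 0
Position 2 (value -2): max_ending_here = -2, max_so_far = 0
Position 3 (value -5): max_ending_here = -5, max_so_far = 0
Position 4 (value 9): max_ending_here = 9, max_so_far = 9
Position 5 (value -3): max_ending_here = 6, max_so_far = 9
Position 6 (value 4): max_ending_here = 10, max_so_far = 10
Position 7 (value 2): max_ending_here = 12, max_so_far = 12

Maximum subarray: [9, -3, 4, 2]
Maximum sum: 12

The maximum subarray is [9, -3, 4, 2] with sum 12. This subarray runs from index 4 to index 7.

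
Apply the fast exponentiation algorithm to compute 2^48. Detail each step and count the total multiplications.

Computing 2^48 by squaring (build up from 2^1; each line after the first costs one multiplication):

2^1 = 2
2^2 = (2^1)^2 = 2^2 = 4
2^3 = 2 * 2^2 = 2 * 4 = 8
2^6 = (2^3)^2 = 8^2 = 64
2^12 = (2^6)^2 = 64^2 = 4096
2^24 = (2^12)^2 = 4096^2 = 16777216
2^48 = (2^24)^2 = 16777216^2 = 281474976710656

Result: 281474976710656
Multiplications needed: 6 (6 lines after 2^1)

2^48 = 281474976710656. Using exponentiation by squaring, this requires 6 multiplications. The key idea: if the exponent is even, square the half-power; if odd, multiply by the base once.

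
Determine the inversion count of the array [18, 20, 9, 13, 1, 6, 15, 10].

Finding inversions in [18, 20, 9, 13, 1, 6, 15, 10]:

(0, 2): arr[0]=18 > arr[2]=9
(0, 3): arr[0]=18 > arr[3]=13
(0, 4): arr[0]=18 > arr[4]=1
(0, 5): arr[0]=18 > arr[5]=6
(0, 6): arr[0]=18 > arr[6]=15
(0, 7): arr[0]=18 > arr[7]=10
(1, 2): arr[1]=20 > arr[2]=9
(1, 3): arr[1]=20 > arr[3]=13
(1, 4): arr[1]=20 > arr[4]=1
(1, 5): arr[1]=20 > arr[5]=6
(1, 6): arr[1]=20 > arr[6]=15
(1, 7): arr[1]=20 > arr[7]=10
(2, 4): arr[2]=9 > arr[4]=1
(2, 5): arr[2]=9 > arr[5]=6
(3, 4): arr[3]=13 > arr[4]=1
(3, 5): arr[3]=13 > arr[5]=6
(3, 7): arr[3]=13 > arr[7]=10
(6, 7): arr[6]=15 > arr[7]=10

Total inversions: 18

The array has 18 inversion(s): (0,2), (0,3), (0,4), (0,5), (0,6), (0,7), (1,2), (1,3), (1,4), (1,5), (1,6), (1,7), (2,4), (2,5), (3,4), (3,5), (3,7), (6,7). Each pair (i,j) satisfies i < j and arr[i] > arr[j].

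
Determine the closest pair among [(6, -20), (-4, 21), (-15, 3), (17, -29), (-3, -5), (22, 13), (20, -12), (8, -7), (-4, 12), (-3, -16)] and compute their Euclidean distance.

Computing all pairwise distances among 10 points:

d((6, -20), (-4, 21)) = 42.2019
d((6, -20), (-15, 3)) = 31.1448
d((6, -20), (17, -29)) = 14.2127
d((6, -20), (-3, -5)) = 17.4929
d((6, -20), (22, 13)) = 36.6742
d((6, -20), (20, -12)) = 16.1245
d((6, -20), (8, -7)) = 13.1529
d((6, -20), (-4, 12)) = 33.5261
d((6, -20), (-3, -16)) = 9.8489
d((-4, 21), (-15, 3)) = 21.095
d((-4, 21), (17, -29)) = 54.231
d((-4, 21), (-3, -5)) = 26.0192
d((-4, 21), (22, 13)) = 27.2029
d((-4, 21), (20, -12)) = 40.8044
d((-4, 21), (8, -7)) = 30.4631
d((-4, 21), (-4, 12)) = 9.0 <-- minimum
d((-4, 21), (-3, -16)) = 37.0135
d((-15, 3), (17, -29)) = 45.2548
d((-15, 3), (-3, -5)) = 14.4222
d((-15, 3), (22, 13)) = 38.3275
d((-15, 3), (20, -12)) = 38.0789
d((-15, 3), (8, -7)) = 25.0799
d((-15, 3), (-4, 12)) = 14.2127
d((-15, 3), (-3, -16)) = 22.4722
d((17, -29), (-3, -5)) = 31.241
d((17, -29), (22, 13)) = 42.2966
d((17, -29), (20, -12)) = 17.2627
d((17, -29), (8, -7)) = 23.7697
d((17, -29), (-4, 12)) = 46.0652
d((17, -29), (-3, -16)) = 23.8537
d((-3, -5), (22, 13)) = 30.8058
d((-3, -5), (20, -12)) = 24.0416
d((-3, -5), (8, -7)) = 11.1803
d((-3, -5), (-4, 12)) = 17.0294
d((-3, -5), (-3, -16)) = 11.0
d((22, 13), (20, -12)) = 25.0799
d((22, 13), (8, -7)) = 24.4131
d((22, 13), (-4, 12)) = 26.0192
d((22, 13), (-3, -16)) = 38.2884
d((20, -12), (8, -7)) = 13.0
d((20, -12), (-4, 12)) = 33.9411
d((20, -12), (-3, -16)) = 23.3452
d((8, -7), (-4, 12)) = 22.4722
d((8, -7), (-3, -16)) = 14.2127
d((-4, 12), (-3, -16)) = 28.0179

Closest pair: (-4, 21) and (-4, 12) with distance 9.0

The closest pair is (-4, 21) and (-4, 12) with Euclidean distance 9.0. For 10 points, brute-force pairwise comparison is shown above. For large n, the divide-and-conquer algorithm (sort by x, recurse on halves, check the dividing strip) achieves O(n log n).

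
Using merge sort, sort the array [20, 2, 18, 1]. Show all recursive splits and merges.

Merge sort trace:

Split: [20, 2, 18, 1] -> [20, 2] and [18, 1]
  Split: [20, 2] -> [20] and [2]
  Merge: [20] + [2] -> [2, 20]
  Split: [18, 1] -> [18] and [1]
  Merge: [18] + [1] -> [1, 18]
Merge: [2, 20] + [1, 18] -> [1, 2, 18, 20]

Final sorted array: [1, 2, 18, 20]

The merge sort proceeds by recursively splitting the array and merging sorted halves.
After all merges, the sorted array is [1, 2, 18, 20].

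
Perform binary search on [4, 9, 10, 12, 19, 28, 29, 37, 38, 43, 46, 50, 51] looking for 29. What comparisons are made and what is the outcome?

Binary search for 29 in [4, 9, 10, 12, 19, 28, 29, 37, 38, 43, 46, 50, 51]:

lo=0, hi=12, mid=6, arr[mid]=29 -> Found target at index 6!

Binary search finds 29 at index 6 after 1 comparisons. The search repeatedly halves the search space by comparing with the middle element.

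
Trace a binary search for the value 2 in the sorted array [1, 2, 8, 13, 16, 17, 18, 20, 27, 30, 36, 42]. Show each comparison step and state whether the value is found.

Binary search for 2 in [1, 2, 8, 13, 16, 17, 18, 20, 27, 30, 36, 42]:

lo=0, hi=11, mid=5, arr[mid]=17 -> 17 > 2, search left half
lo=0, hi=4, mid=2, arr[mid]=8 -> 8 > 2, search left half
lo=0, hi=1, mid=0, arr[mid]=1 -> 1 < 2, search right half
lo=1, hi=1, mid=1, arr[mid]=2 -> Found target at index 1!

Binary search finds 2 at index 1 after 4 comparisons. The search repeatedly halves the search space by comparing with the middle element.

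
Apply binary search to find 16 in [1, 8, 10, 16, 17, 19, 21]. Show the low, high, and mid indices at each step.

Binary search for 16 in [1, 8, 10, 16, 17, 19, 21]:

lo=0, hi=6, mid=3, arr[mid]=16 -> Found target at index 3!

Binary search finds 16 at index 3 after 1 comparisons. The search repeatedly halves the search space by comparing with the middle element.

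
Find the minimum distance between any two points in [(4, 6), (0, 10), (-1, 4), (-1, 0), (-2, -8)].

Computing all pairwise distances among 5 points:

d((4, 6), (0, 10)) = 5.6569
d((4, 6), (-1, 4)) = 5.3852
d((4, 6), (-1, 0)) = 7.8102
d((4, 6), (-2, -8)) = 15.2315
d((0, 10), (-1, 4)) = 6.0828
d((0, 10), (-1, 0)) = 10.0499
d((0, 10), (-2, -8)) = 18.1108
d((-1, 4), (-1, 0)) = 4.0 <-- minimum
d((-1, 4), (-2, -8)) = 12.0416
d((-1, 0), (-2, -8)) = 8.0623

Closest pair: (-1, 4) and (-1, 0) with distance 4.0

The closest pair is (-1, 4) and (-1, 0) with Euclidean distance 4.0. For 5 points, brute-force pairwise comparison is shown above. For large n, the divide-and-conquer algorithm (sort by x, recurse on halves, check the dividing strip) achieves O(n log n).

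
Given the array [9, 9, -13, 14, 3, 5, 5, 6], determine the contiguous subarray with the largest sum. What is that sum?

Using Kadane's algorithm on [9, 9, -13, 14, 3, 5, 5, 6]:

Scanning through the array:
Position 1 (value 9): max_ending_here = 18, max_so_far = 18
Position 2 (value -13): max_ending_here = 5, max_so_far = 18
Position 3 (value 14): max_ending_here = 19, max_so_far = 19
Position 4 (value 3): max_ending_here = 22, max_so_far = 22
Position 5 (value 5): max_ending_here = 27, max_so_far = 27
Position 6 (value 5): max_ending_here = 32, max_so_far = 32
Position 7 (value 6): max_ending_here = 38, max_so_far = 38

Maximum subarray: [9, 9, -13, 14, 3, 5, 5, 6]
Maximum sum: 38

The maximum subarray is [9, 9, -13, 14, 3, 5, 5, 6] with sum 38. This subarray runs from index 0 to index 7.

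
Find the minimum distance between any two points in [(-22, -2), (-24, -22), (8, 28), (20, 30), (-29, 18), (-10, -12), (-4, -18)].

Computing all pairwise distances among 7 points:

d((-22, -2), (-24, -22)) = 20.0998
d((-22, -2), (8, 28)) = 42.4264
d((-22, -2), (20, 30)) = 52.8015
d((-22, -2), (-29, 18)) = 21.1896
d((-22, -2), (-10, -12)) = 15.6205
d((-22, -2), (-4, -18)) = 24.0832
d((-24, -22), (8, 28)) = 59.3633
d((-24, -22), (20, 30)) = 68.1175
d((-24, -22), (-29, 18)) = 40.3113
d((-24, -22), (-10, -12)) = 17.2047
d((-24, -22), (-4, -18)) = 20.3961
d((8, 28), (20, 30)) = 12.1655
d((8, 28), (-29, 18)) = 38.3275
d((8, 28), (-10, -12)) = 43.8634
d((8, 28), (-4, -18)) = 47.5395
d((20, 30), (-29, 18)) = 50.448
d((20, 30), (-10, -12)) = 51.614
d((20, 30), (-4, -18)) = 53.6656
d((-29, 18), (-10, -12)) = 35.5106
d((-29, 18), (-4, -18)) = 43.8292
d((-10, -12), (-4, -18)) = 8.4853 <-- minimum

Closest pair: (-10, -12) and (-4, -18) with distance 8.4853

The closest pair is (-10, -12) and (-4, -18) with Euclidean distance 8.4853. For 7 points, brute-force pairwise comparison is shown above. For large n, the divide-and-conquer algorithm (sort by x, recurse on halves, check the dividing strip) achieves O(n log n).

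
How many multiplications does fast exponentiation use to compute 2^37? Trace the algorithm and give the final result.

Computing 2^37 by squaring (build up from 2^1; each line after the first costs one multiplication):

2^1 = 2
2^2 = (2^1)^2 = 2^2 = 4
2^4 = (2^2)^2 = 4^2 = 16
2^8 = (2^4)^2 = 16^2 = 256
2^9 = 2 * 2^8 = 2 * 256 = 512
2^18 = (2^9)^2 = 512^2 = 262144
2^36 = (2^18)^2 = 262144^2 = 68719476736
2^37 = 2 * 2^36 = 2 * 68719476736 = 137438953472

Result: 137438953472
Multiplications needed: 7 (7 lines after 2^1)

2^37 = 137438953472. Using exponentiation by squaring, this requires 7 multiplications. The key idea: if the exponent is even, square the half-power; if odd, multiply by the base once.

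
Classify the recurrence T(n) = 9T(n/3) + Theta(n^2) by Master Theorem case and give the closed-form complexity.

Master Theorem for T(n) = 9T(n/3) + O(n^2):

a = 9, b = 3, c = 2
log_b(a) = log_3(9) = 2.0000

Case 2: c = 2 = log_3(9) = 2.0000
T(n) = O(n^2 log n) = O(n^2 log n)

For T(n) = 9T(n/3) + O(n^2): log_3(9) = 2.0000. This is Case 2 of the Master Theorem (c = log_b(a), equal work at all levels), giving O(n^2 log n).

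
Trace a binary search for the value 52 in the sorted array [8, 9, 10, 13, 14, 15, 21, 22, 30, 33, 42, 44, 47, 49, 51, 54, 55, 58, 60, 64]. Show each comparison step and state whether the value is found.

Binary search for 52 in [8, 9, 10, 13, 14, 15, 21, 22, 30, 33, 42, 44, 47, 49, 51, 54, 55, 58, 60, 64]:

lo=0, hi=19, mid=9, arr[mid]=33 -> 33 < 52, search right half
lo=10, hi=19, mid=14, arr[mid]=51 -> 51 < 52, search right half
lo=15, hi=19, mid=17, arr[mid]=58 -> 58 > 52, search left half
lo=15, hi=16, mid=15, arr[mid]=54 -> 54 > 52, search left half
lo=15 > hi=14, target 52 not found

Binary search determines that 52 is not in the array after 4 comparisons. The search space was exhausted without finding the target.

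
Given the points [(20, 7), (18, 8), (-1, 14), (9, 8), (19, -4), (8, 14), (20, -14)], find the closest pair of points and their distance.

Computing all pairwise distances among 7 points:

d((20, 7), (18, 8)) = 2.2361 <-- minimum
d((20, 7), (-1, 14)) = 22.1359
d((20, 7), (9, 8)) = 11.0454
d((20, 7), (19, -4)) = 11.0454
d((20, 7), (8, 14)) = 13.8924
d((20, 7), (20, -14)) = 21.0
d((18, 8), (-1, 14)) = 19.9249
d((18, 8), (9, 8)) = 9.0
d((18, 8), (19, -4)) = 12.0416
d((18, 8), (8, 14)) = 11.6619
d((18, 8), (20, -14)) = 22.0907
d((-1, 14), (9, 8)) = 11.6619
d((-1, 14), (19, -4)) = 26.9072
d((-1, 14), (8, 14)) = 9.0
d((-1, 14), (20, -14)) = 35.0
d((9, 8), (19, -4)) = 15.6205
d((9, 8), (8, 14)) = 6.0828
d((9, 8), (20, -14)) = 24.5967
d((19, -4), (8, 14)) = 21.095
d((19, -4), (20, -14)) = 10.0499
d((8, 14), (20, -14)) = 30.4631

Closest pair: (20, 7) and (18, 8) with distance 2.2361

The closest pair is (20, 7) and (18, 8) with Euclidean distance 2.2361. For 7 points, brute-force pairwise comparison is shown above. For large n, the divide-and-conquer algorithm (sort by x, recurse on halves, check the dividing strip) achieves O(n log n).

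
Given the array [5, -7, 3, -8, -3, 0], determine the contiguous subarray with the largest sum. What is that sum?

Using Kadane's algorithm on [5, -7, 3, -8, -3, 0]:

Scanning through the array:
Position 1 (value -7): max_ending_here = -2, max_so_far = 5
Position 2 (value 3): max_ending_here = 3, max_so_far = 5
Position 3 (value -8): max_ending_here = -5, max_so_far = 5
Position 4 (value -3): max_ending_here = -3, max_so_far = 5
Position 5 (value 0): max_ending_here = 0, max_so_far = 5

Maximum subarray: [5]
Maximum sum: 5

The maximum subarray is [5] with sum 5. This subarray runs from index 0 to index 0.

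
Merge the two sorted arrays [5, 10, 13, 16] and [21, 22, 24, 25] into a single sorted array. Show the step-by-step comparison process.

Merging process:

Compare 5 vs 21: take 5 from left. Merged: [5]
Compare 10 vs 21: take 10 from left. Merged: [5, 10]
Compare 13 vs 21: take 13 from left. Merged: [5, 10, 13]
Compare 16 vs 21: take 16 from left. Merged: [5, 10, 13, 16]
Append remaining from right: [21, 22, 24, 25]. Merged: [5, 10, 13, 16, 21, 22, 24, 25]

Final merged array: [5, 10, 13, 16, 21, 22, 24, 25]
Total comparisons: 4

The merged array is [5, 10, 13, 16, 21, 22, 24, 25], requiring 4 comparisons. The merge step runs in O(n) time where n is the total number of elements.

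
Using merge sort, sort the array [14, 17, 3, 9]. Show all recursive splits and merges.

Merge sort trace:

Split: [14, 17, 3, 9] -> [14, 17] and [3, 9]
  Split: [14, 17] -> [14] and [17]
  Merge: [14] + [17] -> [14, 17]
  Split: [3, 9] -> [3] and [9]
  Merge: [3] + [9] -> [3, 9]
Merge: [14, 17] + [3, 9] -> [3, 9, 14, 17]

Final sorted array: [3, 9, 14, 17]

The merge sort proceeds by recursively splitting the array and merging sorted halves.
After all merges, the sorted array is [3, 9, 14, 17].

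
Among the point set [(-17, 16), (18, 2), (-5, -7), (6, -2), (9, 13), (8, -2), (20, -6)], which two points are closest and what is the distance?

Computing all pairwise distances among 7 points:

d((-17, 16), (18, 2)) = 37.6962
d((-17, 16), (-5, -7)) = 25.9422
d((-17, 16), (6, -2)) = 29.2062
d((-17, 16), (9, 13)) = 26.1725
d((-17, 16), (8, -2)) = 30.8058
d((-17, 16), (20, -6)) = 43.0465
d((18, 2), (-5, -7)) = 24.6982
d((18, 2), (6, -2)) = 12.6491
d((18, 2), (9, 13)) = 14.2127
d((18, 2), (8, -2)) = 10.7703
d((18, 2), (20, -6)) = 8.2462
d((-5, -7), (6, -2)) = 12.083
d((-5, -7), (9, 13)) = 24.4131
d((-5, -7), (8, -2)) = 13.9284
d((-5, -7), (20, -6)) = 25.02
d((6, -2), (9, 13)) = 15.2971
d((6, -2), (8, -2)) = 2.0 <-- minimum
d((6, -2), (20, -6)) = 14.5602
d((9, 13), (8, -2)) = 15.0333
d((9, 13), (20, -6)) = 21.9545
d((8, -2), (20, -6)) = 12.6491

Closest pair: (6, -2) and (8, -2) with distance 2.0

The closest pair is (6, -2) and (8, -2) with Euclidean distance 2.0. For 7 points, brute-force pairwise comparison is shown above. For large n, the divide-and-conquer algorithm (sort by x, recurse on halves, check the dividing strip) achieves O(n log n).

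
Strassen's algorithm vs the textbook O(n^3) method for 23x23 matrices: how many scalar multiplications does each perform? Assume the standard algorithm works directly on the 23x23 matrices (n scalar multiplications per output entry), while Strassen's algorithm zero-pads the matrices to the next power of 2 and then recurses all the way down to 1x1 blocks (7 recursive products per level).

Matrix multiplication for 23x23 matrices:

Strassen's algorithm requires power-of-2 dimensions. Pad 23x23 to 32x32 (next power of 2).

Standard algorithm: 23^3 = 12167 multiplications
Strassen's algorithm: 7^(log2(32)) = 7^5 = 16807 multiplications
Difference: 12167 - 16807 = -4640 (Strassen uses MORE here due to padding overhead — for small or just-over-power-of-2 n, padding can outweigh the per-level savings)

Standard: 12167 multiplications (23^3). Strassen: 16807 multiplications (7^5, after padding to 32x32). Strassen reduces 8 recursive multiplications to 7 at each level.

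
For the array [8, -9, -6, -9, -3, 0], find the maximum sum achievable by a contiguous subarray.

Using Kadane's algorithm on [8, -9, -6, -9, -3, 0]:

Scanning through the array:
Position 1 (value -9): max_ending_here = -1, max_so_far = 8
Position 2 (value -6): max_ending_here = -6, max_so_far = 8
Position 3 (value -9): max_ending_here = -9, max_so_far = 8
Position 4 (value -3): max_ending_here = -3, max_so_far = 8
Position 5 (value 0): max_ending_here = 0, max_so_far = 8

Maximum subarray: [8]
Maximum sum: 8

The maximum subarray is [8] with sum 8. This subarray runs from index 0 to index 0.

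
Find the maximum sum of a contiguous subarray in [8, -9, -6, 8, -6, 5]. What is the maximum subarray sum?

Using Kadane's algorithm on [8, -9, -6, 8, -6, 5]:

Scanning through the array:
Position 1 (value -9): max_ending_here = -1, max_so_far = 8
Position 2 (value -6): max_ending_here = -6, max_so_far = 8
Position 3 (value 8): max_ending_here = 8, max_so_far = 8
Position 4 (value -6): max_ending_here = 2, max_so_far = 8
Position 5 (value 5): max_ending_here = 7, max_so_far = 8

Maximum subarray: [8]
Maximum sum: 8

The maximum subarray is [8] with sum 8. This subarray runs from index 0 to index 0.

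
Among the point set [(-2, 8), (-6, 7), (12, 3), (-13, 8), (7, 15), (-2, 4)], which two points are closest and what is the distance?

Computing all pairwise distances among 6 points:

d((-2, 8), (-6, 7)) = 4.1231
d((-2, 8), (12, 3)) = 14.8661
d((-2, 8), (-13, 8)) = 11.0
d((-2, 8), (7, 15)) = 11.4018
d((-2, 8), (-2, 4)) = 4.0 <-- minimum
d((-6, 7), (12, 3)) = 18.4391
d((-6, 7), (-13, 8)) = 7.0711
d((-6, 7), (7, 15)) = 15.2643
d((-6, 7), (-2, 4)) = 5.0
d((12, 3), (-13, 8)) = 25.4951
d((12, 3), (7, 15)) = 13.0
d((12, 3), (-2, 4)) = 14.0357
d((-13, 8), (7, 15)) = 21.1896
d((-13, 8), (-2, 4)) = 11.7047
d((7, 15), (-2, 4)) = 14.2127

Closest pair: (-2, 8) and (-2, 4) with distance 4.0

The closest pair is (-2, 8) and (-2, 4) with Euclidean distance 4.0. For 6 points, brute-force pairwise comparison is shown above. For large n, the divide-and-conquer algorithm (sort by x, recurse on halves, check the dividing strip) achieves O(n log n).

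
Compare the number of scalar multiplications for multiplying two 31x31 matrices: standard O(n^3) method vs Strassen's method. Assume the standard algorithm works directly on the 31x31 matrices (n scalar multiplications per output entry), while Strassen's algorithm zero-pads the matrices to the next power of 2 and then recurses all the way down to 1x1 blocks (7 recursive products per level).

Matrix multiplication for 31x31 matrices:

Strassen's algorithm requires power-of-2 dimensions. Pad 31x31 to 32x32 (next power of 2).

Standard algorithm: 31^3 = 29791 multiplications
Strassen's algorithm: 7^(log2(32)) = 7^5 = 16807 multiplications
Savings: 29791 - 16807 = 12984 multiplications

Standard: 29791 multiplications (31^3). Strassen: 16807 multiplications (7^5, after padding to 32x32). Strassen reduces 8 recursive multiplications to 7 at each level.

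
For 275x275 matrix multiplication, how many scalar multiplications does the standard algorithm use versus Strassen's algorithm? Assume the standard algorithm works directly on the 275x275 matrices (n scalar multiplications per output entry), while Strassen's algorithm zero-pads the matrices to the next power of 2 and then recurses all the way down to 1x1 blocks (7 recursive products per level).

Matrix multiplication for 275x275 matrices:

Strassen's algorithm requires power-of-2 dimensions. Pad 275x275 to 512x512 (next power of 2).

Standard algorithm: 275^3 = 20796875 multiplications
Strassen's algorithm: 7^(log2(512)) = 7^9 = 40353607 multiplications
Difference: 20796875 - 40353607 = -19556732 (Strassen uses MORE here due to padding overhead — for small or just-over-power-of-2 n, padding can outweigh the per-level savings)

Standard: 20796875 multiplications (275^3). Strassen: 40353607 multiplications (7^9, after padding to 512x512). Strassen reduces 8 recursive multiplications to 7 at each level.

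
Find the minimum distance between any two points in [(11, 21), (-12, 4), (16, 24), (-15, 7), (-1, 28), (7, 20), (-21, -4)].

Computing all pairwise distances among 7 points:

d((11, 21), (-12, 4)) = 28.6007
d((11, 21), (16, 24)) = 5.831
d((11, 21), (-15, 7)) = 29.5296
d((11, 21), (-1, 28)) = 13.8924
d((11, 21), (7, 20)) = 4.1231 <-- minimum
d((11, 21), (-21, -4)) = 40.6079
d((-12, 4), (16, 24)) = 34.4093
d((-12, 4), (-15, 7)) = 4.2426
d((-12, 4), (-1, 28)) = 26.4008
d((-12, 4), (7, 20)) = 24.8395
d((-12, 4), (-21, -4)) = 12.0416
d((16, 24), (-15, 7)) = 35.3553
d((16, 24), (-1, 28)) = 17.4642
d((16, 24), (7, 20)) = 9.8489
d((16, 24), (-21, -4)) = 46.4004
d((-15, 7), (-1, 28)) = 25.2389
d((-15, 7), (7, 20)) = 25.5539
d((-15, 7), (-21, -4)) = 12.53
d((-1, 28), (7, 20)) = 11.3137
d((-1, 28), (-21, -4)) = 37.7359
d((7, 20), (-21, -4)) = 36.8782

Closest pair: (11, 21) and (7, 20) with distance 4.1231

The closest pair is (11, 21) and (7, 20) with Euclidean distance 4.1231. For 7 points, brute-force pairwise comparison is shown above. For large n, the divide-and-conquer algorithm (sort by x, recurse on halves, check the dividing strip) achieves O(n log n).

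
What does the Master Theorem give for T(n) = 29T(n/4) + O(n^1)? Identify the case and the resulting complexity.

Master Theorem for T(n) = 29T(n/4) + O(n^1):

a = 29, b = 4, c = 1
log_b(a) = log_4(29) = 2.4290

Case 1: c = 1 < log_4(29) = 2.4290
T(n) = O(n^(log_4 29))

For T(n) = 29T(n/4) + O(n^1): log_4(29) = 2.4290. This is Case 1 of the Master Theorem (c < log_b(a), work dominated by leaves), giving O(n^(log_4 29)).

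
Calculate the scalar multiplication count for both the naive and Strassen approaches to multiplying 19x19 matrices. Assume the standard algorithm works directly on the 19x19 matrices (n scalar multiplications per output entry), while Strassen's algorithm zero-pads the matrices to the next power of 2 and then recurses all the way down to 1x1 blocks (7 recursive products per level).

Matrix multiplication for 19x19 matrices:

Strassen's algorithm requires power-of-2 dimensions. Pad 19x19 to 32x32 (next power of 2).

Standard algorithm: 19^3 = 6859 multiplications
Strassen's algorithm: 7^(log2(32)) = 7^5 = 16807 multiplications
Difference: 6859 - 16807 = -9948 (Strassen uses MORE here due to padding overhead — for small or just-over-power-of-2 n, padding can outweigh the per-level savings)

Standard: 6859 multiplications (19^3). Strassen: 16807 multiplications (7^5, after padding to 32x32). Strassen reduces 8 recursive multiplications to 7 at each level.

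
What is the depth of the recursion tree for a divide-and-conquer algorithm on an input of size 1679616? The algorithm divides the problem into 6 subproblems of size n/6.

For divide and conquer with division factor 6:

Problem sizes at each level:
Level 0: 1679616
Level 1: 279936
Level 2: 46656
Level 3: 7776
Level 4: 1296
Level 5: 216
Level 6: 36
Level 7: 6
Level 8: 1

The root is level 0 and the size-1 base case is level 8 (the tree spans levels 0 through 8, i.e. 9 levels counting the root), so the depth is the number of divisions: log_6(1679616) = 8

The recursion tree depth is log_6(1679616) = 8. At each level, the problem size is divided by 6, so it takes 8 divisions to reduce to a base case of size 1. The algorithm makes 6 recursive calls at each level.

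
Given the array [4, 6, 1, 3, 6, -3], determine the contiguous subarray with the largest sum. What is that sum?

Using Kadane's algorithm on [4, 6, 1, 3, 6, -3]:

Scanning through the array:
Position 1 (value 6): max_ending_here = 10, max_so_far = 10
Position 2 (value 1): max_ending_here = 11, max_so_far = 11
Position 3 (value 3): max_ending_here = 14, max_so_far = 14
Position 4 (value 6): max_ending_here = 20, max_so_far = 20
Position 5 (value -3): max_ending_here = 17, max_so_far = 20

Maximum subarray: [4, 6, 1, 3, 6]
Maximum sum: 20

The maximum subarray is [4, 6, 1, 3, 6] with sum 20. This subarray runs from index 0 to index 4.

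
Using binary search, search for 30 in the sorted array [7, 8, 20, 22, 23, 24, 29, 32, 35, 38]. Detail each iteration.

Binary search for 30 in [7, 8, 20, 22, 23, 24, 29, 32, 35, 38]:

lo=0, hi=9, mid=4, arr[mid]=23 -> 23 < 30, search right half
lo=5, hi=9, mid=7, arr[mid]=32 -> 32 > 30, search left half
lo=5, hi=6, mid=5, arr[mid]=24 -> 24 < 30, search right half
lo=6, hi=6, mid=6, arr[mid]=29 -> 29 < 30, search right half
lo=7 > hi=6, target 30 not found

Binary search determines that 30 is not in the array after 4 comparisons. The search space was exhausted without finding the target.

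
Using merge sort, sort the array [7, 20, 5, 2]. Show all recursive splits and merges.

Merge sort trace:

Split: [7, 20, 5, 2] -> [7, 20] and [5, 2]
  Split: [7, 20] -> [7] and [20]
  Merge: [7] + [20] -> [7, 20]
  Split: [5, 2] -> [5] and [2]
  Merge: [5] + [2] -> [2, 5]
Merge: [7, 20] + [2, 5] -> [2, 5, 7, 20]

Final sorted array: [2, 5, 7, 20]

The merge sort proceeds by recursively splitting the array and merging sorted halves.
After all merges, the sorted array is [2, 5, 7, 20].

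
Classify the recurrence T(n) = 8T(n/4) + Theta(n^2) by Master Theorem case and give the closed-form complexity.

Master Theorem for T(n) = 8T(n/4) + O(n^2):

a = 8, b = 4, c = 2
log_b(a) = log_4(8) = 1.5000

Case 3: c = 2 > log_4(8) = 1.5000
T(n) = O(n^2) = O(n^2)

For T(n) = 8T(n/4) + O(n^2): log_4(8) = 1.5000. This is Case 3 of the Master Theorem (c > log_b(a), work dominated by root), giving O(n^2).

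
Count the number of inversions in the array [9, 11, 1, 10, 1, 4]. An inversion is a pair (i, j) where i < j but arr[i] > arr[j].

Finding inversions in [9, 11, 1, 10, 1, 4]:

(0, 2): arr[0]=9 > arr[2]=1
(0, 4): arr[0]=9 > arr[4]=1
(0, 5): arr[0]=9 > arr[5]=4
(1, 2): arr[1]=11 > arr[2]=1
(1, 3): arr[1]=11 > arr[3]=10
(1, 4): arr[1]=11 > arr[4]=1
(1, 5): arr[1]=11 > arr[5]=4
(3, 4): arr[3]=10 > arr[4]=1
(3, 5): arr[3]=10 > arr[5]=4

Total inversions: 9

The array has 9 inversion(s): (0,2), (0,4), (0,5), (1,2), (1,3), (1,4), (1,5), (3,4), (3,5). Each pair (i,j) satisfies i < j and arr[i] > arr[j].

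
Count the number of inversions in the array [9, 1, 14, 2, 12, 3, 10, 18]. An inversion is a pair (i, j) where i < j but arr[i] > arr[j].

Finding inversions in [9, 1, 14, 2, 12, 3, 10, 18]:

(0, 1): arr[0]=9 > arr[1]=1
(0, 3): arr[0]=9 > arr[3]=2
(0, 5): arr[0]=9 > arr[5]=3
(2, 3): arr[2]=14 > arr[3]=2
(2, 4): arr[2]=14 > arr[4]=12
(2, 5): arr[2]=14 > arr[5]=3
(2, 6): arr[2]=14 > arr[6]=10
(4, 5): arr[4]=12 > arr[5]=3
(4, 6): arr[4]=12 > arr[6]=10

Total inversions: 9

The array has 9 inversion(s): (0,1), (0,3), (0,5), (2,3), (2,4), (2,5), (2,6), (4,5), (4,6). Each pair (i,j) satisfies i < j and arr[i] > arr[j].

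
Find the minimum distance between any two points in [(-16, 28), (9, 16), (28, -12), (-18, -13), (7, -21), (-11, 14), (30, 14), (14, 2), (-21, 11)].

Computing all pairwise distances among 9 points:

d((-16, 28), (9, 16)) = 27.7308
d((-16, 28), (28, -12)) = 59.4643
d((-16, 28), (-18, -13)) = 41.0488
d((-16, 28), (7, -21)) = 54.1295
d((-16, 28), (-11, 14)) = 14.8661
d((-16, 28), (30, 14)) = 48.0833
d((-16, 28), (14, 2)) = 39.6989
d((-16, 28), (-21, 11)) = 17.72
d((9, 16), (28, -12)) = 33.8378
d((9, 16), (-18, -13)) = 39.6232
d((9, 16), (7, -21)) = 37.054
d((9, 16), (-11, 14)) = 20.0998
d((9, 16), (30, 14)) = 21.095
d((9, 16), (14, 2)) = 14.8661
d((9, 16), (-21, 11)) = 30.4138
d((28, -12), (-18, -13)) = 46.0109
d((28, -12), (7, -21)) = 22.8473
d((28, -12), (-11, 14)) = 46.8722
d((28, -12), (30, 14)) = 26.0768
d((28, -12), (14, 2)) = 19.799
d((28, -12), (-21, 11)) = 54.1295
d((-18, -13), (7, -21)) = 26.2488
d((-18, -13), (-11, 14)) = 27.8927
d((-18, -13), (30, 14)) = 55.0727
d((-18, -13), (14, 2)) = 35.3412
d((-18, -13), (-21, 11)) = 24.1868
d((7, -21), (-11, 14)) = 39.3573
d((7, -21), (30, 14)) = 41.8808
d((7, -21), (14, 2)) = 24.0416
d((7, -21), (-21, 11)) = 42.5206
d((-11, 14), (30, 14)) = 41.0
d((-11, 14), (14, 2)) = 27.7308
d((-11, 14), (-21, 11)) = 10.4403 <-- minimum
d((30, 14), (14, 2)) = 20.0
d((30, 14), (-21, 11)) = 51.0882
d((14, 2), (-21, 11)) = 36.1386

Closest pair: (-11, 14) and (-21, 11) with distance 10.4403

The closest pair is (-11, 14) and (-21, 11) with Euclidean distance 10.4403. For 9 points, brute-force pairwise comparison is shown above. For large n, the divide-and-conquer algorithm (sort by x, recurse on halves, check the dividing strip) achieves O(n log n).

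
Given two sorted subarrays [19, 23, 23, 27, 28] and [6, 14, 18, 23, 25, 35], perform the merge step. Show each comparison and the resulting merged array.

Merging process:

Compare 19 vs 6: take 6 from right. Merged: [6]
Compare 19 vs 14: take 14 from right. Merged: [6, 14]
Compare 19 vs 18: take 18 from right. Merged: [6, 14, 18]
Compare 19 vs 23: take 19 from left. Merged: [6, 14, 18, 19]
Compare 23 vs 23: take 23 from left. Merged: [6, 14, 18, 19, 23]
Compare 23 vs 23: take 23 from left. Merged: [6, 14, 18, 19, 23, 23]
Compare 27 vs 23: take 23 from right. Merged: [6, 14, 18, 19, 23, 23, 23]
Compare 27 vs 25: take 25 from right. Merged: [6, 14, 18, 19, 23, 23, 23, 25]
Compare 27 vs 35: take 27 from left. Merged: [6, 14, 18, 19, 23, 23, 23, 25, 27]
Compare 28 vs 35: take 28 from left. Merged: [6, 14, 18, 19, 23, 23, 23, 25, 27, 28]
Append remaining from right: [35]. Merged: [6, 14, 18, 19, 23, 23, 23, 25, 27, 28, 35]

Final merged array: [6, 14, 18, 19, 23, 23, 23, 25, 27, 28, 35]
Total comparisons: 10

The merged array is [6, 14, 18, 19, 23, 23, 23, 25, 27, 28, 35], requiring 10 comparisons. The merge step runs in O(n) time where n is the total number of elements.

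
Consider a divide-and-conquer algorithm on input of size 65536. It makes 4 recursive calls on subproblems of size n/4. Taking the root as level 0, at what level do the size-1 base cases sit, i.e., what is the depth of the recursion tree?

For divide and conquer with division factor 4:

Problem sizes at each level:
Level 0: 65536
Level 1: 16384
Level 2: 4096
Level 3: 1024
Level 4: 256
Level 5: 64
Level 6: 16
Level 7: 4
Level 8: 1

The root is level 0 and the size-1 base case is level 8 (the tree spans levels 0 through 8, i.e. 9 levels counting the root), so the depth is the number of divisions: log_4(65536) = 8

The recursion tree depth is log_4(65536) = 8. At each level, the problem size is divided by 4, so it takes 8 divisions to reduce to a base case of size 1. The algorithm makes 4 recursive calls at each level.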